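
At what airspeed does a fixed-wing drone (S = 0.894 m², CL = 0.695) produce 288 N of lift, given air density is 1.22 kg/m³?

L = ½ρv²S·CL ⇒ v = √(2L/(ρ·S·CL))
v = √(2 × 288 / (1.22 × 0.894 × 0.695)) = √759.9 = 27.6 m/s

v = 27.6 m/s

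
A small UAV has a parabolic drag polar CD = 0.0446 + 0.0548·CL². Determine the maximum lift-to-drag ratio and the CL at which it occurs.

(L/D)max = 10.1, at CL = 0.902

For CD = CD0 + K·CL², (L/D)max occurs at CL* = √(CD0/K) and equals 1/(2√(K·CD0)).
(L/D)max = 1/(2√(0.0548 × 0.0446)) = 1/(2 × 0.04944) = 10.1
CL* = √(0.0446/0.0548) = 0.902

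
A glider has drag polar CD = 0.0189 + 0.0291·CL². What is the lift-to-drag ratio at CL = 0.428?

L/D = 17.7

CD = 0.0189 + 0.0291 × 0.428² = 0.02423
L/D = CL/CD = 0.428 / 0.02423 = 17.7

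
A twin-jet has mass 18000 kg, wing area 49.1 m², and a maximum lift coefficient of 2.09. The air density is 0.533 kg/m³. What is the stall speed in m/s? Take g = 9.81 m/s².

V_stall = 80.4 m/s

Weight W = mg = 18000 × 9.81 = 1.766×10^5 N.
From L = ½ρV²S·CL,max = W: V_stall = √(2W/(ρSCL,max)) = √(2·1.766×10^5/(0.533·49.1·2.09))
V_stall = √6457 = 80.4 m/s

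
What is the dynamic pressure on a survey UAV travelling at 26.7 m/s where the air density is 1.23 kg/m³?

q = ½ρv² = ½ × 1.23 × 26.7² = 438 Pa

q = 438 Pa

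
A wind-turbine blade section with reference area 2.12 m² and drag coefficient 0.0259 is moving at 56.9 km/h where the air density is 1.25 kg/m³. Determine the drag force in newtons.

D = 8.57 N

Convert speed: v = 56.9 km/h ÷ 3.6 = 15.81 m/s.
Dynamic pressure q = ½ρv² = ½ × 1.25 × 15.81² = 156.1 Pa.
D = q·S·CD = 156.1 × 2.12 × 0.0259 = 8.57 N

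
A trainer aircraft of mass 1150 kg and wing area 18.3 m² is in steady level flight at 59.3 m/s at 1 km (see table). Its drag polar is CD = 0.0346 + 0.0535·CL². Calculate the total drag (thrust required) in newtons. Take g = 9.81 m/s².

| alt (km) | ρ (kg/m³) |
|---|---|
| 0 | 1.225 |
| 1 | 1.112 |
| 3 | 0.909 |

D = 1430 N

At 1 km, from the table: ρ = 1.112 kg/m³.
Level flight ⇒ L = W = m·g = 1150 × 9.81 = 11282 N.
Dynamic pressure q = 0.5 × 1.112 × 59.3² = 1955 Pa.
CL = 2W/(ρv²S) = 2×11282/(1.112×59.3²×18.3) = 0.3153.
CD = 0.0346 + 0.0535 × 0.3153² = 0.03992.
D = q·S·CD = 1955 × 18.3 × 0.03992 = 1428 N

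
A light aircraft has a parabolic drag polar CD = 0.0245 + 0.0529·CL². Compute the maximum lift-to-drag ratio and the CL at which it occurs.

For CD = CD0 + K·CL², (L/D)max occurs at CL* = √(CD0/K) and equals 1/(2√(K·CD0)).
(L/D)max = 1/(2√(0.0529 × 0.0245)) = 1/(2 × 0.036) = 13.9
CL* = √(0.0245/0.0529) = 0.681

(L/D)max = 13.9, at CL = 0.681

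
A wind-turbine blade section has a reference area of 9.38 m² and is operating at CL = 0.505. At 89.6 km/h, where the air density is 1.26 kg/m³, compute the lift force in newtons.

Convert speed: v = 89.6 km/h ÷ 3.6 = 24.89 m/s.
Dynamic pressure q = ½ρv² = ½ × 1.26 × 24.89² = 390.3 Pa.
L = q·S·CL = 390.3 × 9.38 × 0.505 = 1850 N

L = 1850 N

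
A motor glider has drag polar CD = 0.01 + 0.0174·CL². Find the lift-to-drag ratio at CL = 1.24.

CD = 0.01 + 0.0174 × 1.24² = 0.03675
L/D = CL/CD = 1.24 / 0.03675 = 33.7

L/D = 33.7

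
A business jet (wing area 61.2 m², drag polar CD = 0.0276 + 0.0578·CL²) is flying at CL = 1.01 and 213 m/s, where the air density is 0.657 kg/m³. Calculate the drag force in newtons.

CD = 0.0276 + 0.0578 × 1.01² = 0.08656
D = ½ρv²S·CD = ½ × 0.657 × 213² × 61.2 × 0.08656 = 79000 N

D = 79000 N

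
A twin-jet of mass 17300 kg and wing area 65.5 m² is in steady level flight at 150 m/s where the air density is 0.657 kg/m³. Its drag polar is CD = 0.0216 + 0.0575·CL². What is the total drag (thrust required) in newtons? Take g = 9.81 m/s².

Level flight ⇒ L = W = m·g = 17300 × 9.81 = 1.6971×10^5 N.
Dynamic pressure q = 0.5 × 0.657 × 150² = 7391 Pa.
Required CL = L/(qS) = 1.6971×10^5/(7391·65.5) = 0.3506.
CD = 0.0216 + 0.0575 × 0.3506² = 0.02867.
D = q·S·CD = 7391 × 65.5 × 0.02867 = 13880 N

D = 13900 N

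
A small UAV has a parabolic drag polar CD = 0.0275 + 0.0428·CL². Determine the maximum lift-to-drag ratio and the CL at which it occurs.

For CD = CD0 + K·CL², (L/D)max occurs at CL* = √(CD0/K) and equals 1/(2√(K·CD0)).
(L/D)max = 1/(2√(0.0428 × 0.0275)) = 1/(2 × 0.03431) = 14.6
CL* = √(0.0275/0.0428) = 0.802

(L/D)max = 14.6, at CL = 0.802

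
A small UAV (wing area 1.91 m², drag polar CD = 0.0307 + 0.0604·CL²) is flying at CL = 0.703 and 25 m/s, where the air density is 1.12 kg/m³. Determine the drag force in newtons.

D = 40.5 N

CD = 0.0307 + 0.0604 × 0.703² = 0.06055
D = ½ρv²S·CD = ½ × 1.12 × 25² × 1.91 × 0.06055 = 40.5 N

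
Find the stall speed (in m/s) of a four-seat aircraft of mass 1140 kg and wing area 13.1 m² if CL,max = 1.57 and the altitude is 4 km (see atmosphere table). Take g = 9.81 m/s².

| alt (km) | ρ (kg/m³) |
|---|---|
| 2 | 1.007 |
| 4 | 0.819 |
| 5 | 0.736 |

V_stall = 36.4 m/s

At 4 km, from the table: ρ = 0.819 kg/m³.
At stall, lift equals weight: L = W = m·g = 1140 × 9.81 = 11180 N.
From L = ½ρV²S·CL,max = W: V_stall = √(2W/(ρSCL,max)) = √(2·11180/(0.819·13.1·1.57))
V_stall = √1328 = 36.4 m/s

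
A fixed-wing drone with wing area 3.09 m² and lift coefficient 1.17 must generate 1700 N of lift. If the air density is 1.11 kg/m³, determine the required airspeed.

L = ½ρv²S·CL ⇒ v = √(2L/(ρ·S·CL))
v = √(2 × 1700 / (1.11 × 3.09 × 1.17)) = √847.3 = 29.1 m/s

v = 29.1 m/s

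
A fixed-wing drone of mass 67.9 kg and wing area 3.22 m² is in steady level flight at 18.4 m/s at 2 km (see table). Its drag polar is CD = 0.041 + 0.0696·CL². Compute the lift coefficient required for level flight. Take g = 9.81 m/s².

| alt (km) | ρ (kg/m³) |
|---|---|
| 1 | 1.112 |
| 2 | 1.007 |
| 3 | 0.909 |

At 2 km, from the table: ρ = 1.007 kg/m³.
In steady level flight, lift balances weight: W = mg = 67.9 × 9.81 = 666.1 N.
q = ½ρv² = ½ × 1.007 × 18.4² = 170.5 Pa.
CL = 2W/(ρv²S) = 2×666.1/(1.007×18.4²×3.22) = 1.214.

CL = 1.21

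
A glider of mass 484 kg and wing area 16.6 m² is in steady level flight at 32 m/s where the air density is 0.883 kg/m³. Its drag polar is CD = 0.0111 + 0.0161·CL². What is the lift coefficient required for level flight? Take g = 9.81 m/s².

CL = 0.633

In steady level flight, lift balances weight: W = mg = 484 × 9.81 = 4748 N.
q = ½ρv² = ½ × 0.883 × 32² = 452.1 Pa.
CL = W/(q·S) = 4748 / (452.1 × 16.6) = 0.6327.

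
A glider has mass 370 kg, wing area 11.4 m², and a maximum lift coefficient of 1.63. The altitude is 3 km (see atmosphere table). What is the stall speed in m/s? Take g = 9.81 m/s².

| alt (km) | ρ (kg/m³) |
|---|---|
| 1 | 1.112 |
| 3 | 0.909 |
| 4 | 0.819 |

At 3 km, from the table: ρ = 0.909 kg/m³.
At stall, lift equals weight: L = W = m·g = 370 × 9.81 = 3630 N.
V_stall = √(2W/(ρ·S·CL,max)) = √(2 × 3630 / (0.909 × 11.4 × 1.63))
V_stall = √429.8 = 20.7 m/s

V_stall = 20.7 m/s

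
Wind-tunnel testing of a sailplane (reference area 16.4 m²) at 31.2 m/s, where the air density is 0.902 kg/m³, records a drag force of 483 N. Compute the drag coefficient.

From D = ½ρv²S·CD, rearranging gives CD = 2D/(ρv²S).
CD = 2 × 483 / (0.902 × 31.2² × 16.4) = 0.0671

CD = 0.0671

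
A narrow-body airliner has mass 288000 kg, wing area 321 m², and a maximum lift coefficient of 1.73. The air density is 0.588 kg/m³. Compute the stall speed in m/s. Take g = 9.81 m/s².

Weight W = mg = 288000 × 9.81 = 2.825×10^6 N.
From L = ½ρV²S·CL,max = W: V_stall = √(2W/(ρSCL,max)) = √(2·2.825×10^6/(0.588·321·1.73))
V_stall = √17300 = 132 m/s

V_stall = 132 m/s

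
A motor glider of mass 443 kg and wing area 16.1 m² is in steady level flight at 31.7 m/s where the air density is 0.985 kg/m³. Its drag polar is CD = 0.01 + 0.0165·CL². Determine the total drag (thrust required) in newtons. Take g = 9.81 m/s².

Weight W = mg = 443 × 9.81 = 4345.8 N; in level flight L = W.
Dynamic pressure q = 0.5 × 0.985 × 31.7² = 494.9 Pa.
Required CL = L/(qS) = 4345.8/(494.9·16.1) = 0.5454.
CD = 0.01 + 0.0165 × 0.5454² = 0.01491.
D = q·S·CD = 494.9 × 16.1 × 0.01491 = 118.8 N

D = 119 N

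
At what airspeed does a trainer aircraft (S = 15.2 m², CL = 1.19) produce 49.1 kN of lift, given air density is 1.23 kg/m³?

L = ½ρv²S·CL ⇒ v = √(2L/(ρ·S·CL))
v = √(2 × 49100 / (1.23 × 15.2 × 1.19)) = √4414 = 66.4 m/s

v = 66.4 m/s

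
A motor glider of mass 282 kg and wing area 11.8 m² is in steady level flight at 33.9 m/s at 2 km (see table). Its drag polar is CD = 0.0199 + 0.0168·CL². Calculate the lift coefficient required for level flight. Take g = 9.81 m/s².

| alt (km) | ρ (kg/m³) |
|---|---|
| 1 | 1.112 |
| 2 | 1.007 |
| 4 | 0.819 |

At 2 km, from the table: ρ = 1.007 kg/m³.
Level flight ⇒ L = W = m·g = 282 × 9.81 = 2766.4 N.
Dynamic pressure q = 0.5 × 1.007 × 33.9² = 578.6 Pa.
Required CL = L/(qS) = 2766.4/(578.6·11.8) = 0.4052.

CL = 0.405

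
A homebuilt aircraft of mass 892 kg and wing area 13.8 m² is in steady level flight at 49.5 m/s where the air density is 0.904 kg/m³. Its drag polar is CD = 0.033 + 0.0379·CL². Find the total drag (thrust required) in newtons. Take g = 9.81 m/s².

D = 694 N

Level flight ⇒ L = W = m·g = 892 × 9.81 = 8750.5 N.
q = ½ρv² = ½ × 0.904 × 49.5² = 1108 Pa.
Required CL = L/(qS) = 8750.5/(1108·13.8) = 0.5725.
CD = 0.033 + 0.0379 × 0.5725² = 0.04542.
D = q·S·CD = 1108 × 13.8 × 0.04542 = 694.2 N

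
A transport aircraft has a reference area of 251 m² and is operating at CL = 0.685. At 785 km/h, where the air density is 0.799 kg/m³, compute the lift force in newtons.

Convert speed: v = 785 km/h ÷ 3.6 = 218.1 m/s.
Dynamic pressure q = ½ρv² = ½ × 0.799 × 218.1² = 19000 Pa.
L = q·S·CL = 19000 × 251 × 0.685 = 3.27×10^6 N ≈ 3270 kN

L = 3.27×10^6 N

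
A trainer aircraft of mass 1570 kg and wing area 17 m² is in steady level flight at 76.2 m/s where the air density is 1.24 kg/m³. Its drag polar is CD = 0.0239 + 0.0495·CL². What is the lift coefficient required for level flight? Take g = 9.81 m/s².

In steady level flight, lift balances weight: W = mg = 1570 × 9.81 = 15402 N.
Dynamic pressure q = 0.5 × 1.24 × 76.2² = 3600 Pa.
Required CL = L/(qS) = 15402/(3600·17) = 0.2517.

CL = 0.252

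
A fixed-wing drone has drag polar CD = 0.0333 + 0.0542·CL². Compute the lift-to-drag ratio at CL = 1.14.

L/D = 11

CD = 0.0333 + 0.0542 × 1.14² = 0.1037
L/D = CL/CD = 1.14 / 0.1037 = 11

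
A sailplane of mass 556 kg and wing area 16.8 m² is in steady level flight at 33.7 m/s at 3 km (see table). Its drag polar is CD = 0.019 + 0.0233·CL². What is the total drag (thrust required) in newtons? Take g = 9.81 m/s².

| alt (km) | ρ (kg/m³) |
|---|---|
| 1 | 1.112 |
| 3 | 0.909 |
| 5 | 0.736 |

D = 245 N

At 3 km, from the table: ρ = 0.909 kg/m³.
In steady level flight, lift balances weight: W = mg = 556 × 9.81 = 5454.4 N.
q = ½ρv² = ½ × 0.909 × 33.7² = 516.2 Pa.
CL = 2W/(ρv²S) = 2×5454.4/(0.909×33.7²×16.8) = 0.629.
CD = 0.019 + 0.0233 × 0.629² = 0.02822.
D = q·S·CD = 516.2 × 16.8 × 0.02822 = 244.7 N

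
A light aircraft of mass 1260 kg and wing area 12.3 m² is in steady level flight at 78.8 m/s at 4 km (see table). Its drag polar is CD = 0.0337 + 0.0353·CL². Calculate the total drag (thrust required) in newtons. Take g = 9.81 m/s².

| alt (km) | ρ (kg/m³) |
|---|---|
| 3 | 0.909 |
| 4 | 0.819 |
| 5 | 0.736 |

D = 1230 N

At 4 km, from the table: ρ = 0.819 kg/m³.
In steady level flight, lift balances weight: W = mg = 1260 × 9.81 = 12361 N.
Dynamic pressure q = 0.5 × 0.819 × 78.8² = 2543 Pa.
CL = W/(q·S) = 12361 / (2543 × 12.3) = 0.3952.
CD = 0.0337 + 0.0353 × 0.3952² = 0.03921.
D = q·S·CD = 2543 × 12.3 × 0.03921 = 1226 N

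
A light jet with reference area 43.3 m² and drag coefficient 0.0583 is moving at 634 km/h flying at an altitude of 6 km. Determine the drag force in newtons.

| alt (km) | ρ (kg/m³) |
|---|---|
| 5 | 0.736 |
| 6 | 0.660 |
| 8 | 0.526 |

D = 25800 N

At 6 km, from the table: ρ = 0.660 kg/m³.
Convert speed: v = 634 km/h ÷ 3.6 = 176.1 m/s.
D = ½ρv²S·CD = ½ × 0.66 × 176.1² × 43.3 × 0.0583 = 25800 N ≈ 25.8 kN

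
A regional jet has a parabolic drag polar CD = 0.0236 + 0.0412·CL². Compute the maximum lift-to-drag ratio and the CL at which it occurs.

(L/D)max = 16, at CL = 0.757

For CD = CD0 + K·CL², (L/D)max occurs at CL* = √(CD0/K) and equals 1/(2√(K·CD0)).
(L/D)max = 1/(2√(0.0412 × 0.0236)) = 1/(2 × 0.03118) = 16
CL* = √(0.0236/0.0412) = 0.757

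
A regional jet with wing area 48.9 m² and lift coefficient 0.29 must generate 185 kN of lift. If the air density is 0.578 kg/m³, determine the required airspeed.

L = ½ρv²S·CL ⇒ v = √(2L/(ρ·S·CL))
v = √(2 × 1.85×10^5 / (0.578 × 48.9 × 0.29)) = √45140 = 212 m/s

v = 212 m/s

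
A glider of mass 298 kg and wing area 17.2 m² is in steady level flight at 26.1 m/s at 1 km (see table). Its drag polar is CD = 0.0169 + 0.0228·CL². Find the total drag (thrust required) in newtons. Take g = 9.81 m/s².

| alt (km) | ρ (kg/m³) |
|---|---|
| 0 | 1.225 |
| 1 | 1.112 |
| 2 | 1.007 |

D = 140 N

At 1 km, from the table: ρ = 1.112 kg/m³.
Weight W = mg = 298 × 9.81 = 2923.4 N; in level flight L = W.
q = ½ρv² = ½ × 1.112 × 26.1² = 378.8 Pa.
CL = 2W/(ρv²S) = 2×2923.4/(1.112×26.1²×17.2) = 0.4487.
CD = 0.0169 + 0.0228 × 0.4487² = 0.02149.
D = q·S·CD = 378.8 × 17.2 × 0.02149 = 140 N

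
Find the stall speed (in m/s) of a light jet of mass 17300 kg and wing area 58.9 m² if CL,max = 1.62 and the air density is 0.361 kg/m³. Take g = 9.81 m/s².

V_stall = 99.3 m/s

Weight W = mg = 17300 × 9.81 = 1.697×10^5 N.
V_stall = √(2W/(ρ·S·CL,max)) = √(2 × 1.697×10^5 / (0.361 × 58.9 × 1.62))
V_stall = √9854 = 99.3 m/s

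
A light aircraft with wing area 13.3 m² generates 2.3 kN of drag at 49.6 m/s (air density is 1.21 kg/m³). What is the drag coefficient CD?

CD = 0.116

From D = ½ρv²S·CD, rearranging gives CD = 2D/(ρv²S).
CD = 2 × 2300 / (1.21 × 49.6² × 13.3) = 0.116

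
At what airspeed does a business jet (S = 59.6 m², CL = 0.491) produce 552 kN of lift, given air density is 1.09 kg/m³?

L = ½ρv²S·CL ⇒ v = √(2L/(ρ·S·CL))
v = √(2 × 5.52×10^5 / (1.09 × 59.6 × 0.491)) = √34610 = 186 m/s

v = 186 m/s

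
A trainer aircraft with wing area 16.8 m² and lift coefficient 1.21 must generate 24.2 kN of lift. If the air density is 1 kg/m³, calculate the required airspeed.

v = 48.8 m/s

L = ½ρv²S·CL ⇒ v = √(2L/(ρ·S·CL))
v = √(2 × 24200 / (1 × 16.8 × 1.21)) = √2381 = 48.8 m/s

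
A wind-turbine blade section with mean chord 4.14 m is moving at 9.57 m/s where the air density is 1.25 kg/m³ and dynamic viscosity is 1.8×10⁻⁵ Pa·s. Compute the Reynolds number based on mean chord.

Re = 2.75×10^6

Re = ρ·v·c/μ = 1.25 × 9.57 × 4.14 / (1.8×10⁻⁵) = 2.75×10^6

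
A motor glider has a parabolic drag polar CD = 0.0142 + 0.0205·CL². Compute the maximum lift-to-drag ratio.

For CD = CD0 + K·CL², (L/D)max occurs at CL* = √(CD0/K) and equals 1/(2√(K·CD0)).
(L/D)max = 1/(2√(0.0205 × 0.0142)) = 1/(2 × 0.01706) = 29.3

(L/D)max = 29.3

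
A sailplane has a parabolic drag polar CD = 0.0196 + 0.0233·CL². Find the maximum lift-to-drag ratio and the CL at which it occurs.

For CD = CD0 + K·CL², (L/D)max occurs at CL* = √(CD0/K) and equals 1/(2√(K·CD0)).
(L/D)max = 1/(2√(0.0233 × 0.0196)) = 1/(2 × 0.02137) = 23.4
CL* = √(0.0196/0.0233) = 0.917

(L/D)max = 23.4, at CL = 0.917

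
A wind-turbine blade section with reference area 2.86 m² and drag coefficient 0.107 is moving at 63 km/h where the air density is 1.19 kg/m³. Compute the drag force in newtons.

D = 55.8 N

Convert speed: v = 63 km/h ÷ 3.6 = 17.5 m/s.
Dynamic pressure q = ½ρv² = ½ × 1.19 × 17.5² = 182.2 Pa.
D = q·S·CD = 182.2 × 2.86 × 0.107 = 55.8 N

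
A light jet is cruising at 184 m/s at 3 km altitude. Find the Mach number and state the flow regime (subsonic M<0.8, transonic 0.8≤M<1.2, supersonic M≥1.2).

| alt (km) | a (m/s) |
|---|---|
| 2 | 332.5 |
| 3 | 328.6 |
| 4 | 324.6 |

M = 0.56 (subsonic)

At 3 km, from the table: a = 328.6 m/s.
M = v/a = 184 / 328.6 = 0.56
M = 0.56 → subsonic.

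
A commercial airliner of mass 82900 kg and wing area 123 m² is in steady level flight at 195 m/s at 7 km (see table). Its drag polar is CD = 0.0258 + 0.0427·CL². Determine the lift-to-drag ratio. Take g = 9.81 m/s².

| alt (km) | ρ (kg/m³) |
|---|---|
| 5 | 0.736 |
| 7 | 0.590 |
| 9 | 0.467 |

L/D = 14.5

At 7 km, from the table: ρ = 0.590 kg/m³.
In steady level flight, lift balances weight: W = mg = 82900 × 9.81 = 8.1325×10^5 N.
q = ½ρv² = ½ × 0.59 × 195² = 11220 Pa.
Required CL = L/(qS) = 8.1325×10^5/(11220·123) = 0.5894.
CD = 0.0258 + 0.0427 × 0.5894² = 0.04063.
L/D = CL/CD = 0.5894 / 0.04063 = 14.5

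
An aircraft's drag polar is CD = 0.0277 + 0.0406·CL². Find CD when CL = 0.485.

CD = 0.0277 + 0.0406 × 0.485² = 0.0277 + 0.00955 = 0.0373

CD = 0.0373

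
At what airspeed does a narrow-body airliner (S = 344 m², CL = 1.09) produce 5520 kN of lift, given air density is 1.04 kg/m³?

v = 168 m/s

L = ½ρv²S·CL ⇒ v = √(2L/(ρ·S·CL))
v = √(2 × 5.52×10^6 / (1.04 × 344 × 1.09)) = √28310 = 168 m/s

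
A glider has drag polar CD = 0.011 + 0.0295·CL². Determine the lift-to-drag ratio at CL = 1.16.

CD = 0.011 + 0.0295 × 1.16² = 0.0507
L/D = CL/CD = 1.16 / 0.0507 = 22.9

L/D = 22.9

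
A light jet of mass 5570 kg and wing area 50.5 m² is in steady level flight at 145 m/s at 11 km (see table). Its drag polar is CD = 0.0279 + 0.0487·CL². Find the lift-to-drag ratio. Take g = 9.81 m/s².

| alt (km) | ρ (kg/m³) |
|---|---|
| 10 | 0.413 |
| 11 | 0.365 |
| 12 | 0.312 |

L/D = 8.88

At 11 km, from the table: ρ = 0.365 kg/m³.
In steady level flight, lift balances weight: W = mg = 5570 × 9.81 = 54642 N.
q = ½ρv² = ½ × 0.365 × 145² = 3837 Pa.
CL = 2W/(ρv²S) = 2×54642/(0.365×145²×50.5) = 0.282.
CD = 0.0279 + 0.0487 × 0.282² = 0.03177.
L/D = CL/CD = 0.282 / 0.03177 = 8.88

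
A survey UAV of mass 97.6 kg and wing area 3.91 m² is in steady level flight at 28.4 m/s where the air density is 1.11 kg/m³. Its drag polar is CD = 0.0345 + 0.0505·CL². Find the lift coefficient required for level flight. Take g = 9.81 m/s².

CL = 0.547

Weight W = mg = 97.6 × 9.81 = 957.46 N; in level flight L = W.
q = ½ρv² = ½ × 1.11 × 28.4² = 447.6 Pa.
Required CL = L/(qS) = 957.46/(447.6·3.91) = 0.547.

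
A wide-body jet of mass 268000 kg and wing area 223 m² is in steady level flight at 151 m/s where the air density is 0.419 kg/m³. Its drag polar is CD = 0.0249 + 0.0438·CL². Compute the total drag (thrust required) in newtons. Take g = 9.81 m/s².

Weight W = mg = 268000 × 9.81 = 2.6291×10^6 N; in level flight L = W.
Dynamic pressure q = 0.5 × 0.419 × 151² = 4777 Pa.
CL = 2W/(ρv²S) = 2×2.6291×10^6/(0.419×151²×223) = 2.468.
CD = 0.0249 + 0.0438 × 2.468² = 0.2917.
D = q·S·CD = 4777 × 223 × 0.2917 = 3.107×10^5 N

D = 3.11×10^5 N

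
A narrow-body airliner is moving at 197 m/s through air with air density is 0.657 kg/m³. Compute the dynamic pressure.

q = ½ρv² = ½ × 0.657 × 197² = 12700 Pa

q = 12700 Pa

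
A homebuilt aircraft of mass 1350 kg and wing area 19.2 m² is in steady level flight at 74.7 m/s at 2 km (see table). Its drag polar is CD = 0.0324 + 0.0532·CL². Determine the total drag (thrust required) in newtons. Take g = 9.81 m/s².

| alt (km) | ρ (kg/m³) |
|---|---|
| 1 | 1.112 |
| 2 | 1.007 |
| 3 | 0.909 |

At 2 km, from the table: ρ = 1.007 kg/m³.
Level flight ⇒ L = W = m·g = 1350 × 9.81 = 13244 N.
Dynamic pressure q = 0.5 × 1.007 × 74.7² = 2810 Pa.
CL = W/(q·S) = 13244 / (2810 × 19.2) = 0.2455.
CD = 0.0324 + 0.0532 × 0.2455² = 0.03561.
D = q·S·CD = 2810 × 19.2 × 0.03561 = 1921 N

D = 1920 N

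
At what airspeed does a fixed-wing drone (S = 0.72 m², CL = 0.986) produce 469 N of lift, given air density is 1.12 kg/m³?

L = ½ρv²S·CL ⇒ v = √(2L/(ρ·S·CL))
v = √(2 × 469 / (1.12 × 0.72 × 0.986)) = √1180 = 34.3 m/s

v = 34.3 m/s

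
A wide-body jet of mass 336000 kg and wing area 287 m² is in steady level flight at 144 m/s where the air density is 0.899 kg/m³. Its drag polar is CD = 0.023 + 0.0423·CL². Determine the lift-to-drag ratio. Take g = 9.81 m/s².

L/D = 14.1

Weight W = mg = 336000 × 9.81 = 3.2962×10^6 N; in level flight L = W.
Dynamic pressure q = 0.5 × 0.899 × 144² = 9321 Pa.
Required CL = L/(qS) = 3.2962×10^6/(9321·287) = 1.232.
CD = 0.023 + 0.0423 × 1.232² = 0.08722.
L/D = CL/CD = 1.232 / 0.08722 = 14.1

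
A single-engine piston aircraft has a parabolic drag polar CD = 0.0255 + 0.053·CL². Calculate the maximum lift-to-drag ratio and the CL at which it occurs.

For CD = CD0 + K·CL², (L/D)max occurs at CL* = √(CD0/K) and equals 1/(2√(K·CD0)).
(L/D)max = 1/(2√(0.053 × 0.0255)) = 1/(2 × 0.03676) = 13.6
CL* = √(0.0255/0.053) = 0.694

(L/D)max = 13.6, at CL = 0.694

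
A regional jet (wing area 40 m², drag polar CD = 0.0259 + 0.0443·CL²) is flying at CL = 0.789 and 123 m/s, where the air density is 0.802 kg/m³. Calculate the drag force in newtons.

CD = 0.0259 + 0.0443 × 0.789² = 0.05348
D = ½ρv²S·CD = ½ × 0.802 × 123² × 40 × 0.05348 = 13000 N

D = 13000 N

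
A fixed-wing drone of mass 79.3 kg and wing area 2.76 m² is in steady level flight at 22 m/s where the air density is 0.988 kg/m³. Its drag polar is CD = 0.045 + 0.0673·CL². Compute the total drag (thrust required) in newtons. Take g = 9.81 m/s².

D = 91.4 N

In steady level flight, lift balances weight: W = mg = 79.3 × 9.81 = 777.93 N.
q = ½ρv² = ½ × 0.988 × 22² = 239.1 Pa.
Required CL = L/(qS) = 777.93/(239.1·2.76) = 1.179.
CD = 0.045 + 0.0673 × 1.179² = 0.1385.
D = q·S·CD = 239.1 × 2.76 × 0.1385 = 91.41 N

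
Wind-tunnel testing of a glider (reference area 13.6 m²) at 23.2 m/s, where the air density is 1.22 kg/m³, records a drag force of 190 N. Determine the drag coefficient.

From D = ½ρv²S·CD, rearranging gives CD = 2D/(ρv²S).
CD = 2 × 190 / (1.22 × 23.2² × 13.6) = 0.0426

CD = 0.0426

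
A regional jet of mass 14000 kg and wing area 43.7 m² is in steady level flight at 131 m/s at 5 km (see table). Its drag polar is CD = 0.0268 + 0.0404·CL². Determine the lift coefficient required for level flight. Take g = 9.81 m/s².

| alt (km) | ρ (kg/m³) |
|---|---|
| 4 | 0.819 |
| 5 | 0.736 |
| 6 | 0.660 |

CL = 0.498

At 5 km, from the table: ρ = 0.736 kg/m³.
In steady level flight, lift balances weight: W = mg = 14000 × 9.81 = 1.3734×10^5 N.
Dynamic pressure q = 0.5 × 0.736 × 131² = 6315 Pa.
Required CL = L/(qS) = 1.3734×10^5/(6315·43.7) = 0.4977.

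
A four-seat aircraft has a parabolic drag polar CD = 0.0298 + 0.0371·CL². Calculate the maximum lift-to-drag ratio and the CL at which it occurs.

For CD = CD0 + K·CL², (L/D)max occurs at CL* = √(CD0/K) and equals 1/(2√(K·CD0)).
(L/D)max = 1/(2√(0.0371 × 0.0298)) = 1/(2 × 0.03325) = 15
CL* = √(0.0298/0.0371) = 0.896

(L/D)max = 15, at CL = 0.896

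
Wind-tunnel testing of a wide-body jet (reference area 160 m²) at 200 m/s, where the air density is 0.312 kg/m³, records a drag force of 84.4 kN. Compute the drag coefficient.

From D = ½ρv²S·CD, rearranging gives CD = 2D/(ρv²S).
CD = 2 × 84400 / (0.312 × 200² × 160) = 0.0845

CD = 0.0845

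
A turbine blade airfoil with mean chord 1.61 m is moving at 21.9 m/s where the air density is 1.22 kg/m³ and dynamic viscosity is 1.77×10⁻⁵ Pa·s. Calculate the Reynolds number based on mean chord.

Re = 2.43×10^6

Re = ρ·v·c/μ = 1.22 × 21.9 × 1.61 / (1.77×10⁻⁵) = 2.43×10^6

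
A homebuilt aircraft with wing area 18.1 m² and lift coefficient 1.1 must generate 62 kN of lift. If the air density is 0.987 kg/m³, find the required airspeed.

v = 79.4 m/s

L = ½ρv²S·CL ⇒ v = √(2L/(ρ·S·CL))
v = √(2 × 62000 / (0.987 × 18.1 × 1.1)) = √6310 = 79.4 m/s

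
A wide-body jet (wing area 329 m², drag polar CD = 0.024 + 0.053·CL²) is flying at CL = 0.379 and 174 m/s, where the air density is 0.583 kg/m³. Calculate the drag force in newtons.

CD = 0.024 + 0.053 × 0.379² = 0.03161
D = ½ρv²S·CD = ½ × 0.583 × 174² × 329 × 0.03161 = 91800 N

D = 91800 N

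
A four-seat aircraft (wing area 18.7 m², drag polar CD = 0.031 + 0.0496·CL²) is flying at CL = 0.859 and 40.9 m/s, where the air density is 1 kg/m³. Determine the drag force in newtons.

D = 1060 N

CD = 0.031 + 0.0496 × 0.859² = 0.0676
D = ½ρv²S·CD = ½ × 1 × 40.9² × 18.7 × 0.0676 = 1060 N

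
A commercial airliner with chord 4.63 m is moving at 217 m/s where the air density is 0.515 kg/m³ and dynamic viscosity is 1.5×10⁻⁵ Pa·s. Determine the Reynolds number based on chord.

Re = 3.45×10^7

Re = ρ·v·c/μ = 0.515 × 217 × 4.63 / (1.5×10⁻⁵) = 3.45×10^7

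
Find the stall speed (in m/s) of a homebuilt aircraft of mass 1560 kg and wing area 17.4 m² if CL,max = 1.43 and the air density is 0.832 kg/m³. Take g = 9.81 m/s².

At stall, lift equals weight: L = W = m·g = 1560 × 9.81 = 15300 N.
From L = ½ρV²S·CL,max = W: V_stall = √(2W/(ρSCL,max)) = √(2·15300/(0.832·17.4·1.43))
V_stall = √1478 = 38.5 m/s

V_stall = 38.5 m/s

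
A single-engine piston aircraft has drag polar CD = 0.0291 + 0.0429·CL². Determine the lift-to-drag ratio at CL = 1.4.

CD = 0.0291 + 0.0429 × 1.4² = 0.1132
L/D = CL/CD = 1.4 / 0.1132 = 12.4

L/D = 12.4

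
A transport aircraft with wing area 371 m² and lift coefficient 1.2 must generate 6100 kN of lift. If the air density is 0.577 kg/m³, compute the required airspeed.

L = ½ρv²S·CL ⇒ v = √(2L/(ρ·S·CL))
v = √(2 × 6.1×10^6 / (0.577 × 371 × 1.2)) = √47490 = 218 m/s

v = 218 m/s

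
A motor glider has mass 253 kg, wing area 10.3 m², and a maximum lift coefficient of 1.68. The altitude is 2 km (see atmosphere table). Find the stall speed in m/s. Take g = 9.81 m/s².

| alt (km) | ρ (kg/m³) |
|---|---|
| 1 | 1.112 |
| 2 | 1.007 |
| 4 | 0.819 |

V_stall = 16.9 m/s

At 2 km, from the table: ρ = 1.007 kg/m³.
Stall occurs when L = W at CL,max. W = mg = 253 × 9.81 = 2482 N.
V_stall = √(2W/(ρ·S·CL,max)) = √(2 × 2482 / (1.007 × 10.3 × 1.68))
V_stall = √284.9 = 16.9 m/s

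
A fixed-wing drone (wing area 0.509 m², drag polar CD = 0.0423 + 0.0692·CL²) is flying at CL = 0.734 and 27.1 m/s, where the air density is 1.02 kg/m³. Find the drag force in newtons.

D = 15.2 N

CD = 0.0423 + 0.0692 × 0.734² = 0.07958
D = ½ρv²S·CD = ½ × 1.02 × 27.1² × 0.509 × 0.07958 = 15.2 N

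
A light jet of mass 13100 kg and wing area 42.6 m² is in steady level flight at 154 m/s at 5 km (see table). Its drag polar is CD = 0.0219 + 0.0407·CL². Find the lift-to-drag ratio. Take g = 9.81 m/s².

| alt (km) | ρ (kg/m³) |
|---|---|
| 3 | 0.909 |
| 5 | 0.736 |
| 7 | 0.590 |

L/D = 12.9

At 5 km, from the table: ρ = 0.736 kg/m³.
In steady level flight, lift balances weight: W = mg = 13100 × 9.81 = 1.2851×10^5 N.
q = ½ρv² = ½ × 0.736 × 154² = 8727 Pa.
CL = 2W/(ρv²S) = 2×1.2851×10^5/(0.736×154²×42.6) = 0.3457.
CD = 0.0219 + 0.0407 × 0.3457² = 0.02676.
L/D = CL/CD = 0.3457 / 0.02676 = 12.9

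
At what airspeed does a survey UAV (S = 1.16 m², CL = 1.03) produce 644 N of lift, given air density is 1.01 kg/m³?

L = ½ρv²S·CL ⇒ v = √(2L/(ρ·S·CL))
v = √(2 × 644 / (1.01 × 1.16 × 1.03)) = √1067 = 32.7 m/s

v = 32.7 m/s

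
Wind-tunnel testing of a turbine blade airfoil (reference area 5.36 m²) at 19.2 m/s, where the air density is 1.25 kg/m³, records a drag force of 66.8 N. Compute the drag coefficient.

CD = 0.0541

From D = ½ρv²S·CD, rearranging gives CD = 2D/(ρv²S).
CD = 2 × 66.8 / (1.25 × 19.2² × 5.36) = 0.0541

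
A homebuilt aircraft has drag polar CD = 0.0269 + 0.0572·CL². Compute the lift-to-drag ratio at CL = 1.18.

L/D = 11.1

CD = 0.0269 + 0.0572 × 1.18² = 0.1065
L/D = CL/CD = 1.18 / 0.1065 = 11.1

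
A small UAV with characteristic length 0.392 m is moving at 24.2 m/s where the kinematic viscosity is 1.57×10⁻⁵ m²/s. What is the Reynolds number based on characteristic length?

Re = 6.04×10^5

Re = v·c/ν = 24.2 × 0.392 / (1.57×10⁻⁵) = 6.04×10^5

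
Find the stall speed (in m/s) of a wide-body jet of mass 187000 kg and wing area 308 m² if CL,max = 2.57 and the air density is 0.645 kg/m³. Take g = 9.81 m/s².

V_stall = 84.8 m/s

At stall, lift equals weight: L = W = m·g = 187000 × 9.81 = 1.834×10^6 N.
From L = ½ρV²S·CL,max = W: V_stall = √(2W/(ρSCL,max)) = √(2·1.834×10^6/(0.645·308·2.57))
V_stall = √7186 = 84.8 m/s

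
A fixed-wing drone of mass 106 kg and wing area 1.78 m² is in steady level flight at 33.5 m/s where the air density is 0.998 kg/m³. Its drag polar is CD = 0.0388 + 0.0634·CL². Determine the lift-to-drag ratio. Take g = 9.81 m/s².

L/D = 9.68

Level flight ⇒ L = W = m·g = 106 × 9.81 = 1039.9 N.
q = ½ρv² = ½ × 0.998 × 33.5² = 560 Pa.
Required CL = L/(qS) = 1039.9/(560·1.78) = 1.043.
CD = 0.0388 + 0.0634 × 1.043² = 0.1078.
L/D = CL/CD = 1.043 / 0.1078 = 9.68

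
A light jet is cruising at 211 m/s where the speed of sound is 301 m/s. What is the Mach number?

M = v/a = 211 / 301 = 0.701

M = 0.701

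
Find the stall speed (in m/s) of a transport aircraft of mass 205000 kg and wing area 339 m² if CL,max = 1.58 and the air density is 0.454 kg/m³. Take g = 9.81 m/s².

V_stall = 129 m/s

At stall, lift equals weight: L = W = m·g = 205000 × 9.81 = 2.011×10^6 N.
V_stall = √(2W/(ρ·S·CL,max)) = √(2 × 2.011×10^6 / (0.454 × 339 × 1.58))
V_stall = √16540 = 129 m/s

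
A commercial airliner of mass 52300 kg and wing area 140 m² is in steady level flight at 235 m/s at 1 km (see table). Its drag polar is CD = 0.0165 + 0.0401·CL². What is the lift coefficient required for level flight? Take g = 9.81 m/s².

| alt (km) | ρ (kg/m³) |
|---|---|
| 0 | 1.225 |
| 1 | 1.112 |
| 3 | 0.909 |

At 1 km, from the table: ρ = 1.112 kg/m³.
Weight W = mg = 52300 × 9.81 = 5.1306×10^5 N; in level flight L = W.
q = ½ρv² = ½ × 1.112 × 235² = 30710 Pa.
CL = 2W/(ρv²S) = 2×5.1306×10^5/(1.112×235²×140) = 0.1194.

CL = 0.119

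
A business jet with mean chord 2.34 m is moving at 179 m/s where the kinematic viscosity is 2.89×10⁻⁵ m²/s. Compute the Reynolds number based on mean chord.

Re = 1.45×10^7

Re = v·c/ν = 179 × 2.34 / (2.89×10⁻⁵) = 1.45×10^7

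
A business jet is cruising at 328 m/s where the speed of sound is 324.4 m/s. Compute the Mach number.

M = v/a = 328 / 324.4 = 1.01

M = 1.01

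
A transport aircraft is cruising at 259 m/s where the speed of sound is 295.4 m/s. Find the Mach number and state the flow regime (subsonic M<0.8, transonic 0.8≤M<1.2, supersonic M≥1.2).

M = v/a = 259 / 295.4 = 0.877
M = 0.877 → transonic.

M = 0.877 (transonic)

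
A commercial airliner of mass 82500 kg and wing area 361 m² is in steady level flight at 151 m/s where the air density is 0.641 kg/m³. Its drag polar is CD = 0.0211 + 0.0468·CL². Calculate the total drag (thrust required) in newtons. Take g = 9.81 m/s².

Level flight ⇒ L = W = m·g = 82500 × 9.81 = 8.0932×10^5 N.
q = ½ρv² = ½ × 0.641 × 151² = 7308 Pa.
CL = 2W/(ρv²S) = 2×8.0932×10^5/(0.641×151²×361) = 0.3068.
CD = 0.0211 + 0.0468 × 0.3068² = 0.0255.
D = q·S·CD = 7308 × 361 × 0.0255 = 67280 N

D = 67300 N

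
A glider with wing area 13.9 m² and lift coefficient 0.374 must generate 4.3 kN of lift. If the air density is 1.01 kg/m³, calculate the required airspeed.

L = ½ρv²S·CL ⇒ v = √(2L/(ρ·S·CL))
v = √(2 × 4300 / (1.01 × 13.9 × 0.374)) = √1638 = 40.5 m/s

v = 40.5 m/s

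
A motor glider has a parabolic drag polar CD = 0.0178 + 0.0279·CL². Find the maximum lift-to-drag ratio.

For CD = CD0 + K·CL², (L/D)max occurs at CL* = √(CD0/K) and equals 1/(2√(K·CD0)).
(L/D)max = 1/(2√(0.0279 × 0.0178)) = 1/(2 × 0.02228) = 22.4

(L/D)max = 22.4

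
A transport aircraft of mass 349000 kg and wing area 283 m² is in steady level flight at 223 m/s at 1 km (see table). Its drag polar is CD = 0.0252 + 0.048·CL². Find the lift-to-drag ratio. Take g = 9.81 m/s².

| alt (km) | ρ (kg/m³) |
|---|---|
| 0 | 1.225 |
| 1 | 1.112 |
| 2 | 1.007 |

L/D = 12.7

At 1 km, from the table: ρ = 1.112 kg/m³.
Weight W = mg = 349000 × 9.81 = 3.4237×10^6 N; in level flight L = W.
q = ½ρv² = ½ × 1.112 × 223² = 27650 Pa.
CL = 2W/(ρv²S) = 2×3.4237×10^6/(1.112×223²×283) = 0.4375.
CD = 0.0252 + 0.048 × 0.4375² = 0.03439.
L/D = CL/CD = 0.4375 / 0.03439 = 12.7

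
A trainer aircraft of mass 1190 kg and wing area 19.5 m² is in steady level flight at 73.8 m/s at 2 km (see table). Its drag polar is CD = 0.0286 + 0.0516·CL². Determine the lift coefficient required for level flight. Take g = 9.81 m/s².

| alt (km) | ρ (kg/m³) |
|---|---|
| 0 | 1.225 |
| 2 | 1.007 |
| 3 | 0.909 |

CL = 0.218

At 2 km, from the table: ρ = 1.007 kg/m³.
Weight W = mg = 1190 × 9.81 = 11674 N; in level flight L = W.
q = ½ρv² = ½ × 1.007 × 73.8² = 2742 Pa.
Required CL = L/(qS) = 11674/(2742·19.5) = 0.2183.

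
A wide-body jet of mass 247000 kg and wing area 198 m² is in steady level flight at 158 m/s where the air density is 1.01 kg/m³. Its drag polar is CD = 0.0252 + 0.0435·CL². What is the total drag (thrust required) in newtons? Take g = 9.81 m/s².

Level flight ⇒ L = W = m·g = 247000 × 9.81 = 2.4231×10^6 N.
Dynamic pressure q = 0.5 × 1.01 × 158² = 12610 Pa.
Required CL = L/(qS) = 2.4231×10^6/(12610·198) = 0.9707.
CD = 0.0252 + 0.0435 × 0.9707² = 0.06619.
D = q·S·CD = 12610 × 198 × 0.06619 = 1.652×10^5 N

D = 1.65×10^5 N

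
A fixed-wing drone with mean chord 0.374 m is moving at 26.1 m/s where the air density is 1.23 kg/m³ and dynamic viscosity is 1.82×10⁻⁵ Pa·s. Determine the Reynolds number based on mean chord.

Re = 6.6×10^5

Re = ρ·v·c/μ = 1.23 × 26.1 × 0.374 / (1.82×10⁻⁵) = 6.6×10^5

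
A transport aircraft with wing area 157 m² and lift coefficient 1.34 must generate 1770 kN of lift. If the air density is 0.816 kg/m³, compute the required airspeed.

v = 144 m/s

L = ½ρv²S·CL ⇒ v = √(2L/(ρ·S·CL))
v = √(2 × 1.77×10^6 / (0.816 × 157 × 1.34)) = √20620 = 144 m/s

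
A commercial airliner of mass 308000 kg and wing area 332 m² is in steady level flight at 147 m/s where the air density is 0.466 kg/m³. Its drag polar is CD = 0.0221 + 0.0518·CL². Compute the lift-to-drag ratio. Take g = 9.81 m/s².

L/D = 9.45

Weight W = mg = 308000 × 9.81 = 3.0215×10^6 N; in level flight L = W.
Dynamic pressure q = 0.5 × 0.466 × 147² = 5035 Pa.
CL = 2W/(ρv²S) = 2×3.0215×10^6/(0.466×147²×332) = 1.808.
CD = 0.0221 + 0.0518 × 1.808² = 0.1913.
L/D = CL/CD = 1.808 / 0.1913 = 9.45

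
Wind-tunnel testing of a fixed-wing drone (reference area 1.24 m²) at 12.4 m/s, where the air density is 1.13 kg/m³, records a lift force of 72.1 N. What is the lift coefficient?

From L = ½ρv²S·CL, rearranging gives CL = 2L/(ρv²S).
CL = 2 × 72.1 / (1.13 × 12.4² × 1.24) = 0.669

CL = 0.669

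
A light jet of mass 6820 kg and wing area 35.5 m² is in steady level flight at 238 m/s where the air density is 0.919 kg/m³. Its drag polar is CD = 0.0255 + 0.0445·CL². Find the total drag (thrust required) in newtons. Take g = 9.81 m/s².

D = 23800 N

In steady level flight, lift balances weight: W = mg = 6820 × 9.81 = 66904 N.
q = ½ρv² = ½ × 0.919 × 238² = 26030 Pa.
CL = 2W/(ρv²S) = 2×66904/(0.919×238²×35.5) = 0.07241.
CD = 0.0255 + 0.0445 × 0.07241² = 0.02573.
D = q·S·CD = 26030 × 35.5 × 0.02573 = 23780 N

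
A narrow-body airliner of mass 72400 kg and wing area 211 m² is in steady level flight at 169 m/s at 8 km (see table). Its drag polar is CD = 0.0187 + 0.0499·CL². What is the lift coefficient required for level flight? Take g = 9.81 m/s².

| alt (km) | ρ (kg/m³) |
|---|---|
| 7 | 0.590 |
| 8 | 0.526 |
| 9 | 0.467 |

At 8 km, from the table: ρ = 0.526 kg/m³.
In steady level flight, lift balances weight: W = mg = 72400 × 9.81 = 7.1024×10^5 N.
Dynamic pressure q = 0.5 × 0.526 × 169² = 7512 Pa.
CL = W/(q·S) = 7.1024×10^5 / (7512 × 211) = 0.4481.

CL = 0.448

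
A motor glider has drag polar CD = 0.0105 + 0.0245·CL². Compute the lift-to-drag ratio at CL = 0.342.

L/D = 25.6

CD = 0.0105 + 0.0245 × 0.342² = 0.01337
L/D = CL/CD = 0.342 / 0.01337 = 25.6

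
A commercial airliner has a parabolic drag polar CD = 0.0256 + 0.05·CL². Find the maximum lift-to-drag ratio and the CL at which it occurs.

(L/D)max = 14, at CL = 0.716

For CD = CD0 + K·CL², (L/D)max occurs at CL* = √(CD0/K) and equals 1/(2√(K·CD0)).
(L/D)max = 1/(2√(0.05 × 0.0256)) = 1/(2 × 0.03578) = 14
CL* = √(0.0256/0.05) = 0.716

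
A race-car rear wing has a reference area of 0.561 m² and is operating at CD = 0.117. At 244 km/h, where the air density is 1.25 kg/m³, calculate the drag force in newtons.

D = 188 N

Convert speed: v = 244 km/h ÷ 3.6 = 67.78 m/s.
D = ½ρv²S·CD = ½ × 1.25 × 67.78² × 0.561 × 0.117 = 188 N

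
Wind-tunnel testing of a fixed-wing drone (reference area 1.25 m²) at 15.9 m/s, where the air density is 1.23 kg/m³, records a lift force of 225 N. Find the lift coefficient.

From L = ½ρv²S·CL, rearranging gives CL = 2L/(ρv²S).
CL = 2 × 225 / (1.23 × 15.9² × 1.25) = 1.16

CL = 1.16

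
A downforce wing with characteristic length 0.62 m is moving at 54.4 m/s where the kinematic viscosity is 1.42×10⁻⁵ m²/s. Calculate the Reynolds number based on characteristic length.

Re = 2.38×10^6

Re = v·c/ν = 54.4 × 0.62 / (1.42×10⁻⁵) = 2.38×10^6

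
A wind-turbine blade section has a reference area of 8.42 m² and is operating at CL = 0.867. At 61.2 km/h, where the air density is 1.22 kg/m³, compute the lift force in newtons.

L = 1290 N

Convert speed: v = 61.2 km/h ÷ 3.6 = 17 m/s.
L = ½ρv²S·CL = ½ × 1.22 × 17² × 8.42 × 0.867 = 1290 N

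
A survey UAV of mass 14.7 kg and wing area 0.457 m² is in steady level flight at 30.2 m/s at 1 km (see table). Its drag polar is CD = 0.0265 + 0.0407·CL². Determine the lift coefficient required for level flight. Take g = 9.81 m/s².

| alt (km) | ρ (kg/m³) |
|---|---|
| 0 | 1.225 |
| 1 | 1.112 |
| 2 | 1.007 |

CL = 0.622

At 1 km, from the table: ρ = 1.112 kg/m³.
In steady level flight, lift balances weight: W = mg = 14.7 × 9.81 = 144.21 N.
Dynamic pressure q = 0.5 × 1.112 × 30.2² = 507.1 Pa.
CL = W/(q·S) = 144.21 / (507.1 × 0.457) = 0.6223.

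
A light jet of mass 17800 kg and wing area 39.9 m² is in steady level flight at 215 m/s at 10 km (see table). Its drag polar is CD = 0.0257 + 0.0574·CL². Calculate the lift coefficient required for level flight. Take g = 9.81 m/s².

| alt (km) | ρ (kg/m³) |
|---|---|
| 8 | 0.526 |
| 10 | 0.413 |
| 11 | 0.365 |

CL = 0.458

At 10 km, from the table: ρ = 0.413 kg/m³.
Weight W = mg = 17800 × 9.81 = 1.7462×10^5 N; in level flight L = W.
q = ½ρv² = ½ × 0.413 × 215² = 9545 Pa.
CL = W/(q·S) = 1.7462×10^5 / (9545 × 39.9) = 0.4585.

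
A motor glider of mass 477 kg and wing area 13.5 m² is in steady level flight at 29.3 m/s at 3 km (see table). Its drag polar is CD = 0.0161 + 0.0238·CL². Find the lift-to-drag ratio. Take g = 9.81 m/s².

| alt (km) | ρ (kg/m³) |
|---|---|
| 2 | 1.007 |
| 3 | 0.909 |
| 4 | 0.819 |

L/D = 25.5

At 3 km, from the table: ρ = 0.909 kg/m³.
Weight W = mg = 477 × 9.81 = 4679.4 N; in level flight L = W.
q = ½ρv² = ½ × 0.909 × 29.3² = 390.2 Pa.
CL = W/(q·S) = 4679.4 / (390.2 × 13.5) = 0.8884.
CD = 0.0161 + 0.0238 × 0.8884² = 0.03488.
L/D = CL/CD = 0.8884 / 0.03488 = 25.5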